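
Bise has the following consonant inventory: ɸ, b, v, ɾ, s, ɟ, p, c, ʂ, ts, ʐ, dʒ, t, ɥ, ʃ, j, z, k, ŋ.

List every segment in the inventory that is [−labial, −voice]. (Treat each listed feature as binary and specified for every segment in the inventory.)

s, c, ʂ, ts, t, ʃ, k

Eliminate segments failing any feature: /ɸ, b, v, p, ɥ/ are [+labial]; /ɾ, ɟ, ʐ, dʒ, j, z, ŋ/ are [+voice]. The remaining /s, c, ʂ, ts, t, ʃ, k/ satisfy [−labial], [−voice].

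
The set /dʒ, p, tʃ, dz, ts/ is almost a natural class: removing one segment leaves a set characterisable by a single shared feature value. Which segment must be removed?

/tʃ, dʒ, ts, dz/ are all [+delayed release], but /p/ (voiceless bilabial stop) is [−delayed release]. No other single segment can be removed to leave a set sharing one feature value that the removed segment lacks, so /p/ is the odd one out.

p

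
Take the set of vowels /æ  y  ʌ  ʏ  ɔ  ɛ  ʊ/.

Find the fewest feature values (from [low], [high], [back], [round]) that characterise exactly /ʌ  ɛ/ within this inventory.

[-low, -round]

Every target segment is [-low], [-round]; each remaining inventory member fails at least one of these. Each conjunct is needed — [-round] alone would also admit /æ/; [-low] alone would also admit /y, ʏ, ɔ, ʊ/ — and no other single listed feature has exactly this extension, so two is the minimum.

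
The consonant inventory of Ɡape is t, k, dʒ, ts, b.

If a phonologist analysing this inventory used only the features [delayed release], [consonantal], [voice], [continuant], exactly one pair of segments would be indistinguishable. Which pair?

On the given features, /t/ and /k/ have an identical profile: [−delayed release], [+consonantal], [−voice], [−continuant]. No other two segments in the inventory coincide on all 4 features. (They do differ in [coronal] and [dorsal], which are not among the given features.)

t, k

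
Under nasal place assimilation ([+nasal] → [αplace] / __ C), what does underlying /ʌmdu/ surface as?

In /ʌmdu/, the nasal /m/ precedes /d/, which is [+coronal]. The nasal assimilates in place, becoming the [+coronal] nasal /n/. The surface form is [ʌndu].

[ʌndu]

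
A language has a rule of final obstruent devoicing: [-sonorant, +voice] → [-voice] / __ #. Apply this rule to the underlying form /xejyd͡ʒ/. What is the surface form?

/d͡ʒ/ satisfies [-sonorant, +voice] and sits in __ #. The [-voice] counterpart of the voiced postalveolar affricate is /t͡ʃ/. Other segments in /xejyd͡ʒ/ either fail the structural description or are not in the environment, so the surface form is [xejyt͡ʃ].

[xejyt͡ʃ]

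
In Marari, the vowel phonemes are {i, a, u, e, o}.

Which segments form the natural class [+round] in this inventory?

The [+round] segments here are /u, o/; the remaining /i, a, e/ are [−round].

u, o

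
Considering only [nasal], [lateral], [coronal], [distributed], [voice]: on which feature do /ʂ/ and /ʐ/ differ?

/ʂ/ (voiceless retroflex fricative) and /ʐ/ (voiced retroflex fricative) agree on [-nasal], [-lateral], [+coronal], [-distributed]. They differ on [voice] (/ʂ/ [-], /ʐ/ [+]).

[voice]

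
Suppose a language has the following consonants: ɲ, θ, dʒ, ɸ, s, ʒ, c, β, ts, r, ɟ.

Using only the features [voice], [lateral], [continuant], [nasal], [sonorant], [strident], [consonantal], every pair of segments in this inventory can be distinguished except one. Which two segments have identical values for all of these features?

/ɸ/ (voiceless bilabial fricative) and /θ/ (voiceless dental fricative) are both [-voice], [-lateral], [+continuant], [-nasal], [-sonorant], [-strident], [+consonantal], so none of the listed features separates them. (They do differ in [labial] and [coronal], which are not among the given features.) Every other pair in the inventory differs on at least one listed feature.

ɸ, θ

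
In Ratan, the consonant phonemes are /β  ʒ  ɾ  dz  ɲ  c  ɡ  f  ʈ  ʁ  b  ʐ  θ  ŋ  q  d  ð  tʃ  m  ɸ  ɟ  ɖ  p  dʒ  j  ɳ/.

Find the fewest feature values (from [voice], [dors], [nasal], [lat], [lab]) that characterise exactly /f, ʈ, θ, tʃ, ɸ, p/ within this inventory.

[−voice, −dors]

/f, ʈ, θ, tʃ, ɸ, p/ are all [−voice], [−dorsal], and no other segment in the inventory matches both values. Dropping any one of them over-generates: [−dorsal] alone would also admit /β, ʒ, ɾ, dz, …/; [−voice] alone would also admit /c, q/. No other single listed feature picks out exactly this set either, so fewer than two features will not do.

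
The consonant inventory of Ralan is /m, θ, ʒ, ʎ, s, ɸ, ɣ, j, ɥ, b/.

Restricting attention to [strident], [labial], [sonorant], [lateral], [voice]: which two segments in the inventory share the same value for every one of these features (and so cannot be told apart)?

/ɥ/ (labial-palatal glide) and /m/ (bilabial nasal) are both [−strident], [+labial], [+sonorant], [−lateral], [+voice], so none of the listed features separates them. (They do differ in [nasal], [continuant], [round] and [dorsal], which are not among the given features.) Every other pair in the inventory differs on at least one listed feature.

ɥ, m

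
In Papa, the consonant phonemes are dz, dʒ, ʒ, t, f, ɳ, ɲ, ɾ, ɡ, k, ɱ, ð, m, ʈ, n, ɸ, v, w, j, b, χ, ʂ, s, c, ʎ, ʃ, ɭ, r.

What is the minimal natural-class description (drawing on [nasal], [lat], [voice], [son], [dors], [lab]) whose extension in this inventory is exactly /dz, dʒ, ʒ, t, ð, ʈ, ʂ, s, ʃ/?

Every target segment is [-sonorant], [-labial], [-dorsal]; each remaining inventory member fails at least one of these. Each conjunct is needed — [-labial, -dorsal] alone would also admit /ɳ, ɾ, n, ɭ, …/; [-sonorant, -dorsal] alone would also admit /f, ɸ, v, b/; [-sonorant, -labial] alone would also admit /ɡ, k, χ, c/ — and no other combination of two listed features has exactly this extension, so three is the minimum.

[-son, -lab, -dors]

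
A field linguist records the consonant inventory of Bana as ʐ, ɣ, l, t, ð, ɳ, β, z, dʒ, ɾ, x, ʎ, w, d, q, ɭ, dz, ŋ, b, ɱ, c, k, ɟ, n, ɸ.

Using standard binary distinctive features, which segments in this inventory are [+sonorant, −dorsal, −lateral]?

Checking each segment against [+sonorant], [−dorsal], [−lateral]: /ɳ/ (retroflex nasal), /ɾ/ (alveolar tap), /ɱ/ (labiodental nasal), /n/ (alveolar nasal) satisfy every feature; every other segment in the inventory fails at least one.

ɳ, ɾ, ɱ, n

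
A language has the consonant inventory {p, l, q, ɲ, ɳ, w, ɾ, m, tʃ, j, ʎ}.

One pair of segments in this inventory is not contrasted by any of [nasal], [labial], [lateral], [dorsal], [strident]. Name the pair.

q, j

On the given features, /q/ and /j/ have an identical profile: [−nasal], [−labial], [−lateral], [+dorsal], [−strident]. No other two segments in the inventory coincide on all 5 features. (They do differ in [sonorant], [voice], [continuant], [high] and [back], which are not among the given features.)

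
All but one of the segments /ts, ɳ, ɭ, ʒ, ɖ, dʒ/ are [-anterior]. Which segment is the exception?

ts

/ɖ, dʒ, ʒ, ɳ, ɭ/ are all [-anterior]; /ts/ (voiceless alveolar affricate) is [+anterior].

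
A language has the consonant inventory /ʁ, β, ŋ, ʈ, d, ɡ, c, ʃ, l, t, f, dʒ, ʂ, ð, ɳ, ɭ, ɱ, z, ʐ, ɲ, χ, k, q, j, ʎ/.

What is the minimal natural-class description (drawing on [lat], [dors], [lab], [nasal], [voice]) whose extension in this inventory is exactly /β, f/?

Every target segment is [−nasal], [+labial]; each remaining inventory member fails at least one of these. Each conjunct is needed — [+labial] alone would also admit /ɱ/; [−nasal] alone would also admit /ʁ, ʈ, d, ɡ, …/ — and no other single listed feature has exactly this extension, so two is the minimum.

[−nasal, +lab]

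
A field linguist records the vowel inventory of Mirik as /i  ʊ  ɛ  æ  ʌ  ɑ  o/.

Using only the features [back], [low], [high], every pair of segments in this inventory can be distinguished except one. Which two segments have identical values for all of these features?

o, ʌ

Both /o/ and /ʌ/ are [+back], [−low], [−high]. Since the list omits [labial], [round] and [tense] — which do distinguish the mid back rounded tense vowel from the mid back unrounded lax vowel — this pair collapses; all other pairs remain distinct.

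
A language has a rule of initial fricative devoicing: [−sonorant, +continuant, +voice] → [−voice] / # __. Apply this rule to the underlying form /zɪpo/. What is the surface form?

The only segment in the rule's environment that also matches [−sonorant, +continuant, +voice] is /z/. Applying [−voice] turns the voiced alveolar fricative into /s/ (voiceless alveolar fricative), giving [sɪpo].

[sɪpo]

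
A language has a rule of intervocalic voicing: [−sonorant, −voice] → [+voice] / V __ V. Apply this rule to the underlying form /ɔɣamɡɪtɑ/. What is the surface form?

[ɔɣamɡɪdɑ]

The only segment in the rule's environment that also matches [−sonorant, −voice] is /t/. Applying [+voice] turns the voiceless alveolar stop into /d/ (voiced alveolar stop), giving [ɔɣamɡɪdɑ].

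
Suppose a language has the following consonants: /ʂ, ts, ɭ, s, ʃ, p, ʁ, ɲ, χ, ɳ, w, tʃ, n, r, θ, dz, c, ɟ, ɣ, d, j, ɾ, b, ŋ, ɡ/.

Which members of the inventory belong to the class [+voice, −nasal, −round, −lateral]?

Eliminate segments failing any feature: /ʂ, ts, s, ʃ, p, χ, tʃ, θ, c/ are [−voice]; /ɭ/ is [+lateral]; /ɲ, ɳ, n, ŋ/ are [+nasal]; /w/ is [+round]. The remaining /ʁ, r, dz, ɟ, ɣ, d, j, ɾ, b, ɡ/ satisfy [+voice], [−nasal], [−round], [−lateral].

ʁ, r, dz, ɟ, ɣ, d, j, ɾ, b, ɡ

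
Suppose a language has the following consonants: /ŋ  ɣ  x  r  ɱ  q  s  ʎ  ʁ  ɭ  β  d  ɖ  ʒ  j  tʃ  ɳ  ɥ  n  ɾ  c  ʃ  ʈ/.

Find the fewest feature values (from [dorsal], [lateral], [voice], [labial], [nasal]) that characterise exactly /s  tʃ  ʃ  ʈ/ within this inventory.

[-voice, -dorsal]

/s, tʃ, ʃ, ʈ/ are all [-voice], [-dorsal], and no other segment in the inventory matches both values. Dropping any one of them over-generates: [-dorsal] alone would also admit /r, ɱ, ɭ, β, …/; [-voice] alone would also admit /x, q, c/. No other single listed feature picks out exactly this set either, so fewer than two features will not do.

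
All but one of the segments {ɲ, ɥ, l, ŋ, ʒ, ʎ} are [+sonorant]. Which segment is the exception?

ʒ

/ʒ/ is the voiced postalveolar fricative, which is [−sonorant]; the rest — /ŋ, ɥ, ʎ, l, ɲ/ — are [+sonorant].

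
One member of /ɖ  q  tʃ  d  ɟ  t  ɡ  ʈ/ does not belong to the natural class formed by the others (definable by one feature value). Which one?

tʃ

The remaining segments after removing /tʃ/ share [−delayed release]; /tʃ/ (voiceless postalveolar affricate) is [+delayed release]. For every other candidate removal, the leftover set fails to share any single feature value that the removed segment lacks.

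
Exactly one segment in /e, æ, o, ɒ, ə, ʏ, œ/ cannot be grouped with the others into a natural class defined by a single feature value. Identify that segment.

[high] groups all but one: /œ, o, æ, e, ə, ɒ/ share [−high] while /ʏ/ (high front rounded lax vowel) alone is [+high]. Removing any other segment would not leave a single-feature class that excludes it.

ʏ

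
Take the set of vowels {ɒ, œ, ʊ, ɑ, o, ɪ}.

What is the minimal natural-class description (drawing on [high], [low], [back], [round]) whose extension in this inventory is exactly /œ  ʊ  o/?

[-low, +round]

Every target segment is [-low], [+round]; each remaining inventory member fails at least one of these. Each conjunct is needed — [+round] alone would also admit /ɒ/; [-low] alone would also admit /ɪ/ — and no other single listed feature has exactly this extension, so two is the minimum.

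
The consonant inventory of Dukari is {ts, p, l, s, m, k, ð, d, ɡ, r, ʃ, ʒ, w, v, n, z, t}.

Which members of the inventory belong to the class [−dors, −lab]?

ts, l, s, ð, d, r, ʃ, ʒ, n, z, t

The [−dorsal] segments are /ts, p, l, s, m, ð, d, r, ʃ, ʒ, v, n, z, t/.
Among these, [−labial] leaves /ts, l, s, ð, d, r, ʃ, ʒ, n, z, t/.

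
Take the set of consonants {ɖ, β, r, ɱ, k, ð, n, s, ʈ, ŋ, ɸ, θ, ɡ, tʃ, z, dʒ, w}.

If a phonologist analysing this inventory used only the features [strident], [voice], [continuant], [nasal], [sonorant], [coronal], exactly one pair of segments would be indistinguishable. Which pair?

On the given features, /ɱ/ and /ŋ/ have an identical profile: [−strident], [+voice], [−continuant], [+nasal], [+sonorant], [−coronal]. No other two segments in the inventory coincide on all 6 features. (They do differ in [labial] and [dorsal], which are not among the given features.)

ɱ, ŋ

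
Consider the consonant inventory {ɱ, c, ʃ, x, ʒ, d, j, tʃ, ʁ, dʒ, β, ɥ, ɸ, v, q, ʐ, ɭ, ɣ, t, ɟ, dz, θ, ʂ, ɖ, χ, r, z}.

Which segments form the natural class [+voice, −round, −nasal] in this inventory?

The [+voice] segments are /ɱ, ʒ, d, j, ʁ, dʒ, β, ɥ, v, ʐ, ɭ, ɣ, ɟ, dz, ɖ, r, z/.
Among these, [−round] gives /ɱ, ʒ, d, j, ʁ, dʒ, β, v, ʐ, ɭ, ɣ, ɟ, dz, ɖ, r, z/.
Among these, [−nasal] leaves /ʒ, d, j, ʁ, dʒ, β, v, ʐ, ɭ, ɣ, ɟ, dz, ɖ, r, z/.

ʒ, d, j, ʁ, dʒ, β, v, ʐ, ɭ, ɣ, ɟ, dz, ɖ, r, z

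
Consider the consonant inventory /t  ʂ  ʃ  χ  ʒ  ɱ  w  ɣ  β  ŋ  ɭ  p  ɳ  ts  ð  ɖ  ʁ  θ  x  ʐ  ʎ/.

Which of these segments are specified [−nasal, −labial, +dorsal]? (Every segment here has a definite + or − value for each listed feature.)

χ, ɣ, ʁ, x, ʎ

Eliminate segments failing any feature: /t, ʂ, ʃ, ʒ, ɭ, ts, ð, ɖ, θ, ʐ/ are [−dorsal]; /ɱ, ŋ, ɳ/ are [+nasal]; /w, β, p/ are [+labial]. The remaining /χ, ɣ, ʁ, x, ʎ/ satisfy [−nasal], [−labial], [+dorsal].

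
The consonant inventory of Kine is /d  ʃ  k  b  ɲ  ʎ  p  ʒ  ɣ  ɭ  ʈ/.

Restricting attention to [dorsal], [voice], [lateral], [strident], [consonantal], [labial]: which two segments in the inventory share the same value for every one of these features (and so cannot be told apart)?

On the given features, /ɣ/ and /ɲ/ have an identical profile: [+dorsal], [+voice], [−lateral], [−strident], [+consonantal], [−labial]. No other two segments in the inventory coincide on all 6 features. (They do differ in [sonorant], [nasal], [continuant] and [back], which are not among the given features.)

ɣ, ɲ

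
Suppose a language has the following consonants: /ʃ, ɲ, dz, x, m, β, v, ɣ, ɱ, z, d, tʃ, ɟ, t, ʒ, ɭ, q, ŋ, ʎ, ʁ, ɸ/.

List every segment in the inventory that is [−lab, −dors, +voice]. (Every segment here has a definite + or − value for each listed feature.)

dz, z, d, ʒ, ɭ

Checking each segment against [−labial], [−dorsal], [+voice]: /dz/ (voiced alveolar affricate), /z/ (voiced alveolar fricative), /d/ (voiced alveolar stop), /ʒ/ (voiced postalveolar fricative), /ɭ/ (retroflex lateral approximant) satisfy every feature; every other segment in the inventory fails at least one.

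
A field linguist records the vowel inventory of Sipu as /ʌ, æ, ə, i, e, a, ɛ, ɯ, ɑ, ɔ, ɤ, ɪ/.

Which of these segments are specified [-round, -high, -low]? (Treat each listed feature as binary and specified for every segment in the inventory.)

ʌ, ə, e, ɛ, ɤ

Checking each segment against [-round], [-high], [-low]: /ʌ/ (mid back unrounded lax vowel), /ə/ (mid central vowel (schwa)), /e/ (mid front unrounded tense vowel), /ɛ/ (mid front unrounded lax vowel), /ɤ/ (mid back unrounded tense vowel) satisfy every feature; every other segment in the inventory fails at least one.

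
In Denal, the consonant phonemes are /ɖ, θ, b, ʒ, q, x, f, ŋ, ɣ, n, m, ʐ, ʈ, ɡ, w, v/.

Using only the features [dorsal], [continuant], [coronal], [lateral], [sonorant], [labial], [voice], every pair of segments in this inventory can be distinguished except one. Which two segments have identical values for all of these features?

ʒ, ʐ

/ʒ/ (voiced postalveolar fricative) and /ʐ/ (voiced retroflex fricative) are both [-dorsal], [+continuant], [+coronal], [-lateral], [-sonorant], [-labial], [+voice], so none of the listed features separates them. (They do differ in [distributed], which is not among the given features.) Every other pair in the inventory differs on at least one listed feature.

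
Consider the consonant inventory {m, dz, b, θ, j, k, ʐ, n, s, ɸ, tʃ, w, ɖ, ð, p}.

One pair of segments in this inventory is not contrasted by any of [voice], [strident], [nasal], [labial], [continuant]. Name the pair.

j, ð

/j/ (palatal glide) and /ð/ (voiced dental fricative) are both [+voice], [-strident], [-nasal], [-labial], [+continuant], so none of the listed features separates them. (They do differ in [sonorant] and [dorsal], which are not among the given features.) Every other pair in the inventory differs on at least one listed feature.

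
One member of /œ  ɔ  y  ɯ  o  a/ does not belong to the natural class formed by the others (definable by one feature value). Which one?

/ɔ, œ, ɯ, y, o/ are all [−low], but /a/ (low unrounded vowel) is [+low]. No other single segment can be removed to leave a set sharing one feature value that the removed segment lacks, so /a/ is the odd one out.

a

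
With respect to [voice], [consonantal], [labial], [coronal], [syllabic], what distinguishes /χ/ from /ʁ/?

[voice]

/χ/ is the voiceless uvular fricative and /ʁ/ is the voiced uvular fricative. Both are [+consonantal], [−labial], [−coronal], [−syllabic]. /χ/ is [−voice] while /ʁ/ is [+voice], so the distinguishing feature is [voice].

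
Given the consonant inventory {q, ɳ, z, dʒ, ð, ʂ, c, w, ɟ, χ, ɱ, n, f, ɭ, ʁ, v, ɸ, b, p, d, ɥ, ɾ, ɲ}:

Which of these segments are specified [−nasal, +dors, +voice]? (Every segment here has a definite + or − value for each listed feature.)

w, ɟ, ʁ, ɥ

Checking each segment against [−nasal], [+dorsal], [+voice]: /w/ (labial-velar glide), /ɟ/ (voiced palatal stop), /ʁ/ (voiced uvular fricative), /ɥ/ (labial-palatal glide) satisfy every feature; every other segment in the inventory fails at least one.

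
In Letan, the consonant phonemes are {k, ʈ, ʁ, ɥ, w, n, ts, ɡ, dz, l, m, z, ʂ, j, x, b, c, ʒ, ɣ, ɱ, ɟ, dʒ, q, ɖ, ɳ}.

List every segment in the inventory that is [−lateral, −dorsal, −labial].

ʈ, n, ts, dz, z, ʂ, ʒ, dʒ, ɖ, ɳ

The [−lateral] segments are /k, ʈ, ʁ, ɥ, w, n, ts, ɡ, dz, m, z, ʂ, j, x, b, c, ʒ, ɣ, ɱ, ɟ, dʒ, q, ɖ, ɳ/.
Within that set, [−dorsal] gives /ʈ, n, ts, dz, m, z, ʂ, b, ʒ, ɱ, dʒ, ɖ, ɳ/.
Among these, [−labial] leaves /ʈ, n, ts, dz, z, ʂ, ʒ, dʒ, ɖ, ɳ/.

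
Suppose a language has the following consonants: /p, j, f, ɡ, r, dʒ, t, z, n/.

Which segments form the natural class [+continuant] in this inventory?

The [+continuant] segments here are /j, f, r, z/; the remaining /p, ɡ, dʒ, t, n/ are [−continuant].

j, f, r, z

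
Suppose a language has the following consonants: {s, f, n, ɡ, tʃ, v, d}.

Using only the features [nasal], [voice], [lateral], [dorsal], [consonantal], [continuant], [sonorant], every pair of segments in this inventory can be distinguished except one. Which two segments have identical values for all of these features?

f, s

Both /f/ and /s/ are [−nasal], [−voice], [−lateral], [−dorsal], [+consonantal], [+continuant], [−sonorant]. Since the list omits [labial] and [coronal] — which do distinguish the voiceless labiodental fricative from the voiceless alveolar fricative — this pair collapses; all other pairs remain distinct.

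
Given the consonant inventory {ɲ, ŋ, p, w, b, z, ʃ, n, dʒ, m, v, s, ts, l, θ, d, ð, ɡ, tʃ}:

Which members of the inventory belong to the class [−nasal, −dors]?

Eliminate segments failing any feature: /ɲ, ŋ, n, m/ are [+nasal]; /w, ɡ/ are [+dorsal]. The remaining /p, b, z, ʃ, dʒ, v, s, ts, l, θ, d, ð, tʃ/ satisfy [−nasal], [−dorsal].

p, b, z, ʃ, dʒ, v, s, ts, l, θ, d, ð, tʃ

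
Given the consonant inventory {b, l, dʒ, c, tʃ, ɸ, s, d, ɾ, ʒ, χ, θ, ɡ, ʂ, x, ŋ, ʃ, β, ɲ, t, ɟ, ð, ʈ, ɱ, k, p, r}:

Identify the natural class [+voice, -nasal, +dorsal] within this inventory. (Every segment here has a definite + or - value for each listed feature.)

ɡ, ɟ

Checking each segment against [+voice], [-nasal], [+dorsal]: /ɡ/ (voiced velar stop), /ɟ/ (voiced palatal stop) satisfy every feature; every other segment in the inventory fails at least one.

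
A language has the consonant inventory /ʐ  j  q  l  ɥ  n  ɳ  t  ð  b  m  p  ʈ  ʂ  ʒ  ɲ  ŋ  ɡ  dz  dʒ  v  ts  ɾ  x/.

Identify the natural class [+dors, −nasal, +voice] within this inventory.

Checking each segment against [+dorsal], [−nasal], [+voice]: /j/ (palatal glide), /ɥ/ (labial-palatal glide), /ɡ/ (voiced velar stop) satisfy every feature; every other segment in the inventory fails at least one.

j, ɥ, ɡ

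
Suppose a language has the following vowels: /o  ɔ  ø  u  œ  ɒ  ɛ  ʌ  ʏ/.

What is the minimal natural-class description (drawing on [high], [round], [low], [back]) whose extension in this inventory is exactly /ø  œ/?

[-high, -back, +round]

The class [-high], [-back], [+round] has exactly /ø, œ/ as its extension in this inventory. No smaller conjunction from the listed features achieves this: [-back, +round] alone would also admit /ʏ/; [-high, +round] alone would also admit /o, ɔ, ɒ/; [-high, -back] alone would also admit /ɛ/; and checking the remaining two-feature bundles turns up none with this extension.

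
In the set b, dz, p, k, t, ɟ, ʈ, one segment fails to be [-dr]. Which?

Every segment except /dz/ is [-delayed release]. /dz/ (voiced alveolar affricate) is [+delayed release], so it is the exception.

dz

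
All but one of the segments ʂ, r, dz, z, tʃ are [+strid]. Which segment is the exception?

r

/r/ is the alveolar trill, which is [−strident]; the rest — /ʂ, tʃ, dz, z/ — are [+strident].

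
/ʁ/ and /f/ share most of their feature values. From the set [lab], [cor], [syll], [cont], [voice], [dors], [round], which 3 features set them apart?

[voice], [labial], [dorsal]

The two segments share [-coronal], [-syllabic], [+continuant], [-round]. The only features from the list on which they differ: /ʁ/ is [+voice] while /f/ is [-voice]; /ʁ/ is [-labial] while /f/ is [+labial]; /ʁ/ is [+dorsal] while /f/ is [-dorsal].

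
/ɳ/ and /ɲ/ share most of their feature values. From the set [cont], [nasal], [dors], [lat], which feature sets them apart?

/ɳ/ (retroflex nasal) and /ɲ/ (palatal nasal) agree on [−continuant], [+nasal], [−lateral]. They differ on [dorsal] (/ɳ/ [−], /ɲ/ [+]).

[dorsal]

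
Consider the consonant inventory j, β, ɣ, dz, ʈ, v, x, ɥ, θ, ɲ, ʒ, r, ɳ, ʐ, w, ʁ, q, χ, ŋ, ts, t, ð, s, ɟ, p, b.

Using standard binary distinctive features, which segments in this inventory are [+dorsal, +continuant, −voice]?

x, χ

Eliminate segments failing any feature: /j, ɣ, ɥ, w, ʁ/ are [+voice]; /β, dz, ʈ, v, θ, ʒ, r, ɳ, ʐ, ts, t, ð, s, p, b/ are [−dorsal]; /ɲ, q, ŋ, ɟ/ are [−continuant]. The remaining /x, χ/ satisfy [+dorsal], [+continuant], [−voice].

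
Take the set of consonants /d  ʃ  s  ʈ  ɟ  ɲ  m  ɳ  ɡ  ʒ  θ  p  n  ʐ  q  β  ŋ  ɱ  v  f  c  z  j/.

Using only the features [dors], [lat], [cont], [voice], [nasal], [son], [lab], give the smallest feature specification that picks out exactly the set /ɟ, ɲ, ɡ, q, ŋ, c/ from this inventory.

[−cont, +dors]

Every target segment is [−continuant], [+dorsal]; each remaining inventory member fails at least one of these. Each conjunct is needed — [+dorsal] alone would also admit /j/; [−continuant] alone would also admit /d, ʈ, m, ɳ, …/ — and no other single listed feature has exactly this extension, so two is the minimum.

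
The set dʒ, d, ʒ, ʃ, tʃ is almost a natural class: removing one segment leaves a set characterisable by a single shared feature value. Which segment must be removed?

d

The remaining segments after removing /d/ share [−anterior]; /d/ (voiced alveolar stop) is [+anterior]. For every other candidate removal, the leftover set fails to share any single feature value that the removed segment lacks.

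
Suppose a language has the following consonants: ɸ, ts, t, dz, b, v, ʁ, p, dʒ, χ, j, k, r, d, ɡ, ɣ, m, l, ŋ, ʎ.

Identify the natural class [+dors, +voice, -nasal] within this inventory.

Checking each segment against [+dorsal], [+voice], [-nasal]: /ʁ/ (voiced uvular fricative), /j/ (palatal glide), /ɡ/ (voiced velar stop), /ɣ/ (voiced velar fricative), /ʎ/ (palatal lateral approximant) satisfy every feature; every other segment in the inventory fails at least one.

ʁ, j, ɡ, ɣ, ʎ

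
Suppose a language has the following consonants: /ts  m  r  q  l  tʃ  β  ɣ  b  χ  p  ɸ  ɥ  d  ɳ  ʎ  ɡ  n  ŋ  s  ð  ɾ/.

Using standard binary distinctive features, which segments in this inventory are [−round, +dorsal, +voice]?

Eliminate segments failing any feature: /ts, m, r, l, tʃ, β, b, p, ɸ, d, ɳ, n, s, ð, ɾ/ are [−dorsal]; /q, χ/ are [−voice]; /ɥ/ is [+round]. The remaining /ɣ, ʎ, ɡ, ŋ/ satisfy [−round], [+dorsal], [+voice].

ɣ, ʎ, ɡ, ŋ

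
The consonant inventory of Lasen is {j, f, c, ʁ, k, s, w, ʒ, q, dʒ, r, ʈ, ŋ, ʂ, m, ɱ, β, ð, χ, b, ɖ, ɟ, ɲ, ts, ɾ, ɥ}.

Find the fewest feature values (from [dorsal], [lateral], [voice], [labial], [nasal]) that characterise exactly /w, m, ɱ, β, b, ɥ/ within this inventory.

[+voice, +labial]

/w, m, ɱ, β, b, ɥ/ are all [+voice], [+labial], and no other segment in the inventory matches both values. Dropping any one of them over-generates: [+labial] alone would also admit /f/; [+voice] alone would also admit /j, ʁ, ʒ, dʒ, …/. No other single listed feature picks out exactly this set either, so fewer than two features will not do.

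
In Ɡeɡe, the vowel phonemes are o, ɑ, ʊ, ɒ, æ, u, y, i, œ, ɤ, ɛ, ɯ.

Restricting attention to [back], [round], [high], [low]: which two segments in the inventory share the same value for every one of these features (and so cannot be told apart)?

On the given features, /u/ and /ʊ/ have an identical profile: [+back], [+round], [+high], [-low]. No other two segments in the inventory coincide on all 4 features. (They do differ in [tense], which is not among the given features.)

u, ʊ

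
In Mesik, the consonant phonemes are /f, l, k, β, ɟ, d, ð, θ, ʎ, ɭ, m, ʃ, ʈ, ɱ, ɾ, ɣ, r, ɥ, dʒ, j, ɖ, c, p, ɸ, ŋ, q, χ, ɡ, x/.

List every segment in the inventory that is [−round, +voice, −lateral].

β, ɟ, d, ð, m, ɱ, ɾ, ɣ, r, dʒ, j, ɖ, ŋ, ɡ

Checking each segment against [−round], [+voice], [−lateral]: /β/ (voiced bilabial fricative), /ɟ/ (voiced palatal stop), /d/ (voiced alveolar stop), /ð/ (voiced dental fricative), /m/ (bilabial nasal), /ɱ/ (labiodental nasal), among others, satisfy every feature; every other segment in the inventory fails at least one.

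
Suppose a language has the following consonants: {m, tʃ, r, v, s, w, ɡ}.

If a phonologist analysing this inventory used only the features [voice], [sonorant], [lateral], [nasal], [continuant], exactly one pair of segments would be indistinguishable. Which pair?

On the given features, /w/ and /r/ have an identical profile: [+voice], [+sonorant], [−lateral], [−nasal], [+continuant]. No other two segments in the inventory coincide on all 5 features. (They do differ in [labial], [round], [coronal] and [dorsal], which are not among the given features.)

w, r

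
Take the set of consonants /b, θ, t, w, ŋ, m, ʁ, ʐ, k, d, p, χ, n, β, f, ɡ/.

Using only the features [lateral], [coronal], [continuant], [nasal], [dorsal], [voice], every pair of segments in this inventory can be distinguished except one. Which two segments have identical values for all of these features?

On the given features, /w/ and /ʁ/ have an identical profile: [−lateral], [−coronal], [+continuant], [−nasal], [+dorsal], [+voice]. No other two segments in the inventory coincide on all 6 features. (They do differ in [labial], [round] and [high], which are not among the given features.)

w, ʁ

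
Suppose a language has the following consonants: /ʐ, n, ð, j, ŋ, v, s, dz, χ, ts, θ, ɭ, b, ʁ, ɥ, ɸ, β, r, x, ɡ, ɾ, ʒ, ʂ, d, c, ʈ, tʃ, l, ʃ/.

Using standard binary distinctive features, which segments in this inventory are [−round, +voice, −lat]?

ʐ, n, ð, j, ŋ, v, dz, b, ʁ, β, r, ɡ, ɾ, ʒ, d

Eliminate segments failing any feature: /s, χ, ts, θ, ɸ, x, ʂ, c, ʈ, tʃ, ʃ/ are [−voice]; /ɭ, l/ are [+lateral]; /ɥ/ is [+round]. The remaining /ʐ, n, ð, j, ŋ, v, dz, b, ʁ, β, r, ɡ, ɾ, ʒ, d/ satisfy [−round], [+voice], [−lateral].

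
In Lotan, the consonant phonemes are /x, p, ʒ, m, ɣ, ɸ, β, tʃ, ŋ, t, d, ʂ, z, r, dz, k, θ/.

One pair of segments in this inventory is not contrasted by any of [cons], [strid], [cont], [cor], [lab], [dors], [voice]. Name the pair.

ʒ, z

/ʒ/ (voiced postalveolar fricative) and /z/ (voiced alveolar fricative) are both [+consonantal], [+strident], [+continuant], [+coronal], [−labial], [−dorsal], [+voice], so none of the listed features separates them. (They do differ in [anterior] and [distributed], which are not among the given features.) Every other pair in the inventory differs on at least one listed feature.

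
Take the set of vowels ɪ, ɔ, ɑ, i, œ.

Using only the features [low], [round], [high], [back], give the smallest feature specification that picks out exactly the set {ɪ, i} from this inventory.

The target set is precisely the extension of [+high] in this inventory.

[+high]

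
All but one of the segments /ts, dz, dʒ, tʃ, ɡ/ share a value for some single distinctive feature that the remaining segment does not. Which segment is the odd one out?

The remaining segments after removing /ɡ/ share [+delayed release]; /ɡ/ (voiced velar stop) is [−delayed release]. For every other candidate removal, the leftover set fails to share any single feature value that the removed segment lacks.

ɡ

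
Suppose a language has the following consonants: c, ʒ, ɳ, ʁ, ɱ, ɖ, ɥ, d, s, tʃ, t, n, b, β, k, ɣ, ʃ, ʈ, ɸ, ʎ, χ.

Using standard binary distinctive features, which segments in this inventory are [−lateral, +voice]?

Eliminate segments failing any feature: /c, s, tʃ, t, k, ʃ, ʈ, ɸ, χ/ are [−voice]; /ʎ/ is [+lateral]. The remaining /ʒ, ɳ, ʁ, ɱ, ɖ, ɥ, d, n, b, β, ɣ/ satisfy [−lateral], [+voice].

ʒ, ɳ, ʁ, ɱ, ɖ, ɥ, d, n, b, β, ɣ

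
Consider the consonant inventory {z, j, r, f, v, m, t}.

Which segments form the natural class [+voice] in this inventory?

z, j, r, v, m

The [+voice] segments here are /z, j, r, v, m/; the remaining /f, t/ are [−voice].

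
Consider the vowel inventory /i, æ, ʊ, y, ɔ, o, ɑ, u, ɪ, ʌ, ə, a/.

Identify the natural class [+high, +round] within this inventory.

ʊ, y, u

Eliminate segments failing any feature: /i, ɪ/ are [-round]; /æ, ɔ, o, ɑ, ʌ, ə, a/ are [-high]. The remaining /ʊ, y, u/ satisfy [+high], [+round].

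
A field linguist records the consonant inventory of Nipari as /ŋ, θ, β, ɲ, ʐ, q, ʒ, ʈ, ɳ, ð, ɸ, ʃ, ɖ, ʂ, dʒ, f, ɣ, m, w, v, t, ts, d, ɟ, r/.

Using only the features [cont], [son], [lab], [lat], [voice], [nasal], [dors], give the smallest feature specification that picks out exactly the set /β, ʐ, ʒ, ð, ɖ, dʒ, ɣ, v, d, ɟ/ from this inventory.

[-son, +voice]

The class [-sonorant], [+voice] has exactly /β, ʐ, ʒ, ð, ɖ, dʒ, ɣ, v, d, ɟ/ as its extension in this inventory. No smaller conjunction from the listed features achieves this: [+voice] alone would also admit /ŋ, ɲ, ɳ, m, …/; [-sonorant] alone would also admit /θ, q, ʈ, ɸ, …/; and checking the remaining single features turns up none with this extension.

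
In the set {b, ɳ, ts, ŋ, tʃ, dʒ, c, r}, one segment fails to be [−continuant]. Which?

/r/ is the alveolar trill, which is [+continuant]; the rest — /b, ts, dʒ, tʃ, ɳ, c, ŋ/ — are [−continuant].

r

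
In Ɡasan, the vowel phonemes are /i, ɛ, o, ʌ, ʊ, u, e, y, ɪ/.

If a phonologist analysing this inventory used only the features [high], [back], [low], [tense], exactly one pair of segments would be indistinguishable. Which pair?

On the given features, /i/ and /y/ have an identical profile: [+high], [−back], [−low], [+tense]. No other two segments in the inventory coincide on all 4 features. (They do differ in [labial] and [round], which are not among the given features.)

i, y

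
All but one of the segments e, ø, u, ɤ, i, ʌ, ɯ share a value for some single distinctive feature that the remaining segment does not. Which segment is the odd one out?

[tense] groups all but one: /ɯ, ø, e, ɤ, i, u/ share [+tense] while /ʌ/ (mid back unrounded lax vowel) alone is [-tense]. Removing any other segment would not leave a single-feature class that excludes it.

ʌ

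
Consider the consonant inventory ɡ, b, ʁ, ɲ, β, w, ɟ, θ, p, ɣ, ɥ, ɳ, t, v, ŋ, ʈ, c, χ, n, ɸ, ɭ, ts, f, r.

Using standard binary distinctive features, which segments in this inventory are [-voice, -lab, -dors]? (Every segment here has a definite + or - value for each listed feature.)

Among the inventory, the [-voice] segments are /θ, p, t, ʈ, c, χ, ɸ, ts, f/.
Of those, [-labial] gives /θ, t, ʈ, c, χ, ts/.
Among these, [-dorsal] leaves /θ, t, ʈ, ts/.

θ, t, ʈ, ts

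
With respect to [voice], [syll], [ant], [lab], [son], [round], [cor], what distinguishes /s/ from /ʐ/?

/s/ is the voiceless alveolar fricative and /ʐ/ is the voiced retroflex fricative. Both are [−syllabic], [−labial], [−sonorant], [−round], [+coronal]. /s/ is [−voice] while /ʐ/ is [+voice]; /s/ is [+anterior] while /ʐ/ is [−anterior], so the distinguishing features are [voice], [anterior].

[voice], [anterior]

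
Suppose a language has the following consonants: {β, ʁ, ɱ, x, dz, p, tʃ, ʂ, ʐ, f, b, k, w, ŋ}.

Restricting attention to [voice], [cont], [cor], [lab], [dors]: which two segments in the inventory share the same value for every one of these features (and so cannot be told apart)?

b, ɱ

Both /b/ and /ɱ/ are [+voice], [-continuant], [-coronal], [+labial], [-dorsal]. Since the list omits [sonorant] and [nasal] — which do distinguish the voiced bilabial stop from the labiodental nasal — this pair collapses; all other pairs remain distinct.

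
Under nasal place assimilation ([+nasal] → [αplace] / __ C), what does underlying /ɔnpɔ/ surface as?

In /ɔnpɔ/, the nasal /n/ precedes /p/, which is [+labial]. The nasal assimilates in place, becoming the [+labial] nasal /m/. The surface form is [ɔmpɔ].

[ɔmpɔ]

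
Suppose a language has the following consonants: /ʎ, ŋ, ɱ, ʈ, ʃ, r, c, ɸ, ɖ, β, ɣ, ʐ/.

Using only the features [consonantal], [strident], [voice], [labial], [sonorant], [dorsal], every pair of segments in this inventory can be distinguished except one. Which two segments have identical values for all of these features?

/ŋ/ (velar nasal) and /ʎ/ (palatal lateral approximant) are both [+consonantal], [-strident], [+voice], [-labial], [+sonorant], [+dorsal], so none of the listed features separates them. (They do differ in [nasal], [lateral] and [back], which are not among the given features.) Every other pair in the inventory differs on at least one listed feature.

ŋ, ʎ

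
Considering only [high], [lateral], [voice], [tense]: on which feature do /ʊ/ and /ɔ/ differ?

[high]

/ʊ/ (high back rounded lax vowel) and /ɔ/ (mid back rounded lax vowel) agree on [−lateral], [+voice], [−tense]. They differ on [high] (/ʊ/ [+], /ɔ/ [−]).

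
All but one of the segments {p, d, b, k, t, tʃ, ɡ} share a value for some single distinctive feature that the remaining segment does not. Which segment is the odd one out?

tʃ

The remaining segments after removing /tʃ/ share [−delayed release]; /tʃ/ (voiceless postalveolar affricate) is [+delayed release]. For every other candidate removal, the leftover set fails to share any single feature value that the removed segment lacks.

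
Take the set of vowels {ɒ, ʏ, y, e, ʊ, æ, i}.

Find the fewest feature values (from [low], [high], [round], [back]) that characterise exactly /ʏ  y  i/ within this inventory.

/ʏ, y, i/ are all [+high], [-back], and no other segment in the inventory matches both values. Dropping any one of them over-generates: [-back] alone would also admit /e, æ/; [+high] alone would also admit /ʊ/. No other single listed feature picks out exactly this set either, so fewer than two features will not do.

[+high, -back]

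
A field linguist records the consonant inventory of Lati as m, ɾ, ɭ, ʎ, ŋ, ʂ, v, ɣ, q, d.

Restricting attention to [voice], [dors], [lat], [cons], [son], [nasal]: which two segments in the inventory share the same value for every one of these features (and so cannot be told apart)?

v, d

/v/ (voiced labiodental fricative) and /d/ (voiced alveolar stop) are both [+voice], [−dorsal], [−lateral], [+consonantal], [−sonorant], [−nasal], so none of the listed features separates them. (They do differ in [continuant], [labial] and [coronal], which are not among the given features.) Every other pair in the inventory differs on at least one listed feature.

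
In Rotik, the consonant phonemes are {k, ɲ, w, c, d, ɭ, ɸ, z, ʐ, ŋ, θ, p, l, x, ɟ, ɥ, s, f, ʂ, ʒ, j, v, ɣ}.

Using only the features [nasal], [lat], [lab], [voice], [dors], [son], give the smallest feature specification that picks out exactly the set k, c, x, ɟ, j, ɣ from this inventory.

The class [−nasal], [−labial], [+dorsal] has exactly /k, c, x, ɟ, j, ɣ/ as its extension in this inventory. No smaller conjunction from the listed features achieves this: [−labial, +dorsal] alone would also admit /ɲ, ŋ/; [−nasal, +dorsal] alone would also admit /w, ɥ/; [−nasal, −labial] alone would also admit /d, ɭ, z, ʐ, …/; and checking the remaining two-feature bundles turns up none with this extension.

[−nasal, −lab, +dors]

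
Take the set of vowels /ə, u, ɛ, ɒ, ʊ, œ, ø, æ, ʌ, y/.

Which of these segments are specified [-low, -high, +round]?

First, the [-low] segments are /ə, u, ɛ, ʊ, œ, ø, ʌ, y/.
Then [-high] gives /ə, ɛ, œ, ø, ʌ/.
Within that set, [+round] leaves /œ, ø/.

œ, ø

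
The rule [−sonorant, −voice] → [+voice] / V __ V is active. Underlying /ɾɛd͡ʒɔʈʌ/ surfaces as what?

[ɾɛd͡ʒɔɖʌ]

Only /ʈ/ occurs between two vowels (/ɔ/ __ /ʌ/) and matches the structural description. It is a voiceless retroflex stop, so [−sonorant, −voice] holds; changing it to [+voice] with all other features held fixed yields /ɖ/ (voiced retroflex stop). No other segment meets both the structural description and the environment, so the output is [ɾɛd͡ʒɔɖʌ].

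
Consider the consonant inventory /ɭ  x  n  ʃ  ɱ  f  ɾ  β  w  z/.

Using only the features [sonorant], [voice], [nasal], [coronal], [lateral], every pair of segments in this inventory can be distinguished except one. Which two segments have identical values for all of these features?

/x/ (voiceless velar fricative) and /f/ (voiceless labiodental fricative) are both [−sonorant], [−voice], [−nasal], [−coronal], [−lateral], so none of the listed features separates them. (They do differ in [labial] and [dorsal], which are not among the given features.) Every other pair in the inventory differs on at least one listed feature.

x, f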